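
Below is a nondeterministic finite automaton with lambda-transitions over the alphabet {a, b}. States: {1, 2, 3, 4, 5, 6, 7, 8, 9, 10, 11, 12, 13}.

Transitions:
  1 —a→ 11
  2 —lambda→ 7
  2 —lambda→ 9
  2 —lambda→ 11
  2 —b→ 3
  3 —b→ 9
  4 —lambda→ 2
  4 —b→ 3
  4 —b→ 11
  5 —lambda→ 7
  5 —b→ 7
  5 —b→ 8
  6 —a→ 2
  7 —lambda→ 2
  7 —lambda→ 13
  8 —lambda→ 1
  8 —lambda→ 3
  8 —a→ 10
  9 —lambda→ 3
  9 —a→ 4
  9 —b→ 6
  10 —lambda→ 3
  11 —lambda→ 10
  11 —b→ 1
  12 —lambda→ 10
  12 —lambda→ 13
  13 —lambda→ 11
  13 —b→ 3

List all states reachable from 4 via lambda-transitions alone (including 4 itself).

Start with {4}.
From 4 via lambda: add 2.
From 2 via lambda: add 7, 9, 11.
From 7 via lambda: add 13.
From 9 via lambda: add 3.
From 11 via lambda: add 10.
No new states can be added; the closed set is {2, 3, 4, 7, 9, 10, 11, 13}.

{2, 3, 4, 7, 9, 10, 11, 13}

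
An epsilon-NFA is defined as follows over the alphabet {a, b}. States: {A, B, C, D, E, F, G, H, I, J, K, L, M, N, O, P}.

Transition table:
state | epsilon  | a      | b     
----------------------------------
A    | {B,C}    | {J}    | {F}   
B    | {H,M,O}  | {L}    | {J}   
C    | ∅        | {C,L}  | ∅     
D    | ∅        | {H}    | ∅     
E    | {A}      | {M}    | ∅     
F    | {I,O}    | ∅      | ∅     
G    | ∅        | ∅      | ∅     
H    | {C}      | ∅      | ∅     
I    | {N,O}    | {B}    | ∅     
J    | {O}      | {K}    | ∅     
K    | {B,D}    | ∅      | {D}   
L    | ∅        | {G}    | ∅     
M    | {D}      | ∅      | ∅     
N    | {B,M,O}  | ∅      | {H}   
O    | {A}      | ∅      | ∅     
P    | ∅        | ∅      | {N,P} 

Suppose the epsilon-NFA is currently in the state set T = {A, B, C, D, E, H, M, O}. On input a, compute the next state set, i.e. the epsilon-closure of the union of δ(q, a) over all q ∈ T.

{A, B, C, D, H, J, L, M, O}

A on a → {J}.
B on a → {L}.
C on a → {C, L}.
D on a → {H}.
E on a → {M}.
No a-transition from H, M, O.
Union after reading a: {C, H, J, L, M}.
Now take the epsilon-closure:
From J via epsilon: add O.
From M via epsilon: add D.
From O via epsilon: add A.
From A via epsilon: add B.
No new states can be added; the closed set is {A, B, C, D, H, J, L, M, O}.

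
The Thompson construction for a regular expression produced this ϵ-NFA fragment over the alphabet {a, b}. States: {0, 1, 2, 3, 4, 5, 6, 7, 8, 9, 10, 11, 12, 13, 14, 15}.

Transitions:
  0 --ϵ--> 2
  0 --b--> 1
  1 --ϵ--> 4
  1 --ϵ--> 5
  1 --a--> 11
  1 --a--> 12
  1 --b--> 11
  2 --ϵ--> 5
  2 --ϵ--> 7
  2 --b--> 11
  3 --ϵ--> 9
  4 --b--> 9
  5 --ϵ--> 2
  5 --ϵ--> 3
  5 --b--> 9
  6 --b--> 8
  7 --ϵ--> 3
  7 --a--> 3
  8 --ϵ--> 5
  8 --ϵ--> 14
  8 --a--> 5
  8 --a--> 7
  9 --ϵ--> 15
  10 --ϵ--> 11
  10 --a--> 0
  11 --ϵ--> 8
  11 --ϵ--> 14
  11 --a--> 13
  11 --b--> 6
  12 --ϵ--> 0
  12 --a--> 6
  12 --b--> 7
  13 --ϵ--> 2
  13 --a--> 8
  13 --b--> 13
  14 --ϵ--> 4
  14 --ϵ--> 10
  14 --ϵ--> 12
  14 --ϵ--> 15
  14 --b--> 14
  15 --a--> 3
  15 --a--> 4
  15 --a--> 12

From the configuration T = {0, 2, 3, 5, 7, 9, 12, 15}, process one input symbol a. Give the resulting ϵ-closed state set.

{0, 2, 3, 4, 5, 6, 7, 9, 12, 15}

7 on a → {3}.
12 on a → {6}.
15 on a → {3, 4, 12}.
No a-transition from 0, 2, 3, 5, 9.
Union after reading a: {3, 4, 6, 12}.
Now take the ϵ-closure:
From 3 via ϵ: add 9.
From 12 via ϵ: add 0.
From 0 via ϵ: add 2.
From 9 via ϵ: add 15.
From 2 via ϵ: add 5, 7.
No new states can be added; the closed set is {0, 2, 3, 4, 5, 6, 7, 9, 12, 15}.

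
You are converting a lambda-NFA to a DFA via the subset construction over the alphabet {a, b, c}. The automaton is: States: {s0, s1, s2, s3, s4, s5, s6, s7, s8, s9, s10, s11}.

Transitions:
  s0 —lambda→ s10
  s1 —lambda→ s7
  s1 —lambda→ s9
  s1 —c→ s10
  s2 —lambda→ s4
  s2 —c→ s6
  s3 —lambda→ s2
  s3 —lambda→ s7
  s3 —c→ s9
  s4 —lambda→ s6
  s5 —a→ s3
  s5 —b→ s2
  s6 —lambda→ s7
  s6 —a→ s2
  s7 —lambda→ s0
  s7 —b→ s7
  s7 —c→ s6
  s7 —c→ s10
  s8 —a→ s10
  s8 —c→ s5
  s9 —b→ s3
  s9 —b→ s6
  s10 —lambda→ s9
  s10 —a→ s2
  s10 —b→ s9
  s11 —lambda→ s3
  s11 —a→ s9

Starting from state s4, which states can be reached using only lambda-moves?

Start with {s4}.
From s4 via lambda: add s6.
From s6 via lambda: add s7.
From s7 via lambda: add s0.
From s0 via lambda: add s10.
From s10 via lambda: add s9.
No new states can be added; the closed set is {s0, s4, s6, s7, s9, s10}.

{s0, s4, s6, s7, s9, s10}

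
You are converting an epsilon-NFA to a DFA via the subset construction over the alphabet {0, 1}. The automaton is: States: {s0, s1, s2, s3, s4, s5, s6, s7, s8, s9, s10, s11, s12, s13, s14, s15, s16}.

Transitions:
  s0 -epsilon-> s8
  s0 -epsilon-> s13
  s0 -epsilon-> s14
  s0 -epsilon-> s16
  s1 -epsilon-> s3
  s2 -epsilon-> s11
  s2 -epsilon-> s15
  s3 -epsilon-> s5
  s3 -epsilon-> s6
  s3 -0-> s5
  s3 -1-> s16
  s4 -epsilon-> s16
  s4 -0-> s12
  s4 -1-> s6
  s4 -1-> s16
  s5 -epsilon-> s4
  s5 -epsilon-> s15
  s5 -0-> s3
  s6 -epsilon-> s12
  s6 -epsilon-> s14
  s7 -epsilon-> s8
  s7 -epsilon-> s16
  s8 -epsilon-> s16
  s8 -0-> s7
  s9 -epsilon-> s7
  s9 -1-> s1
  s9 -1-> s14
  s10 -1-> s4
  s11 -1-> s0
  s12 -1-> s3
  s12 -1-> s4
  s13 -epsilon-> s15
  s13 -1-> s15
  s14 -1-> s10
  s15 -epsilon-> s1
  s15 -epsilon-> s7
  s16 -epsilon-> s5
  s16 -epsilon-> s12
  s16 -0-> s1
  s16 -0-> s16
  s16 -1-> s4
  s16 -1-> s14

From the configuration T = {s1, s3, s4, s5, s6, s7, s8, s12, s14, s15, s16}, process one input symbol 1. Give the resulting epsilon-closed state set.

{s1, s3, s4, s5, s6, s7, s8, s10, s12, s14, s15, s16}

s3 on 1 → {s16}.
s4 on 1 → {s6, s16}.
s12 on 1 → {s3, s4}.
s14 on 1 → {s10}.
s16 on 1 → {s4, s14}.
No 1-transition from s1, s5, s6, s7, s8, s15.
Union after reading 1: {s3, s4, s6, s10, s14, s16}.
Now take the epsilon-closure:
From s3 via epsilon: add s5.
From s6 via epsilon: add s12.
From s5 via epsilon: add s15.
From s15 via epsilon: add s1, s7.
From s7 via epsilon: add s8.
No new states can be added; the closed set is {s1, s3, s4, s5, s6, s7, s8, s10, s12, s14, s15, s16}.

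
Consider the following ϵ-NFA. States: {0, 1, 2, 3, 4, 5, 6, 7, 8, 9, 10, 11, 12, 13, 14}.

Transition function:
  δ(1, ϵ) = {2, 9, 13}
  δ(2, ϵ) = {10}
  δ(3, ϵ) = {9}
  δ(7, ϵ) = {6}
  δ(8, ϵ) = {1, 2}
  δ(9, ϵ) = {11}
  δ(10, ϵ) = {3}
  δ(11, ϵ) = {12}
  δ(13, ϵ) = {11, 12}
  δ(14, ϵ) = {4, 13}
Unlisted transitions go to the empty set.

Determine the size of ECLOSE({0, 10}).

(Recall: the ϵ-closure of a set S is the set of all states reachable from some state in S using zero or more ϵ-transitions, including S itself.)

6

Start with {0, 10}.
From 10 via ϵ: add 3.
From 3 via ϵ: add 9.
From 9 via ϵ: add 11.
From 11 via ϵ: add 12.
ϵ-closure = {0, 3, 9, 10, 11, 12}, which has 6 states.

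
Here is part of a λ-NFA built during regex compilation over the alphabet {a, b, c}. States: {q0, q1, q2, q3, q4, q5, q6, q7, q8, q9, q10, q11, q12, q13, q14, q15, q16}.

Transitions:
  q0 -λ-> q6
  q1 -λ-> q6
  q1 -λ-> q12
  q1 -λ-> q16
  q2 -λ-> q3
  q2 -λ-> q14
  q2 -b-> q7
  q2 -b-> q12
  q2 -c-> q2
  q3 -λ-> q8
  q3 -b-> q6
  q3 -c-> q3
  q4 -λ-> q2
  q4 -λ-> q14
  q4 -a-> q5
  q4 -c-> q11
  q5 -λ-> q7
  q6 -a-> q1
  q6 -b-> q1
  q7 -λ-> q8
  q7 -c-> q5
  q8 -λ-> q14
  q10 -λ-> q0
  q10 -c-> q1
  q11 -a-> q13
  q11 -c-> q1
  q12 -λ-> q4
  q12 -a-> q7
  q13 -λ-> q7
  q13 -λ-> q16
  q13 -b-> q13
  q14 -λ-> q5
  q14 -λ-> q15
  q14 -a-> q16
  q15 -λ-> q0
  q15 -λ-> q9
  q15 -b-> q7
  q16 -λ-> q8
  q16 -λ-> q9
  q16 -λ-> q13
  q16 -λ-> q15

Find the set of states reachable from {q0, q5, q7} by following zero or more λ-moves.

{q0, q5, q6, q7, q8, q9, q14, q15}

Start with {q0, q5, q7}.
From q0 via λ: add q6.
From q7 via λ: add q8.
From q8 via λ: add q14.
From q14 via λ: add q15.
From q15 via λ: add q9.
No new states can be added; the closed set is {q0, q5, q6, q7, q8, q9, q14, q15}.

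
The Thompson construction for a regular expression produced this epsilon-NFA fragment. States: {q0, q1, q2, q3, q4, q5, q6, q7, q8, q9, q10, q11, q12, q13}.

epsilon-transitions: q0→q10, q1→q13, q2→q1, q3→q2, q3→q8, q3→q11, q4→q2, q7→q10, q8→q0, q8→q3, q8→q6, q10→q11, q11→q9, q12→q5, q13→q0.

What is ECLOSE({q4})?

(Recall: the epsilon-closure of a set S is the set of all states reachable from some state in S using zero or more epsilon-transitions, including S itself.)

{q0, q1, q2, q4, q9, q10, q11, q13}

Start with {q4}.
From q4 via epsilon: add q2.
From q2 via epsilon: add q1.
From q1 via epsilon: add q13.
From q13 via epsilon: add q0.
From q0 via epsilon: add q10.
From q10 via epsilon: add q11.
From q11 via epsilon: add q9.
No new states can be added; the closed set is {q0, q1, q2, q4, q9, q10, q11, q13}.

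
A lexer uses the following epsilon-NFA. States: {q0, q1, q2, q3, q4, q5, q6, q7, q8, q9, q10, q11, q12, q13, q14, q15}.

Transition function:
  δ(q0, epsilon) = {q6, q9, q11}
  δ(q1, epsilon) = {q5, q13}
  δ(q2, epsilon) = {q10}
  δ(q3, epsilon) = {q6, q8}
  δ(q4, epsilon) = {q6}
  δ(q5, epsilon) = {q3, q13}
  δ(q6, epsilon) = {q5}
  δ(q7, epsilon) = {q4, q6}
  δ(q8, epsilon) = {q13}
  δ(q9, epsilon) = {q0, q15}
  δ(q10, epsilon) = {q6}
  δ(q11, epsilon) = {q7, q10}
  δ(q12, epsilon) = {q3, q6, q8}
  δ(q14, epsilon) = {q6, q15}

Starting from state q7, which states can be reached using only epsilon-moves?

Start with {q7}.
From q7 via epsilon: add q4, q6.
From q6 via epsilon: add q5.
From q5 via epsilon: add q3, q13.
From q3 via epsilon: add q8.
No new states can be added; the closed set is {q3, q4, q5, q6, q7, q8, q13}.

{q3, q4, q5, q6, q7, q8, q13}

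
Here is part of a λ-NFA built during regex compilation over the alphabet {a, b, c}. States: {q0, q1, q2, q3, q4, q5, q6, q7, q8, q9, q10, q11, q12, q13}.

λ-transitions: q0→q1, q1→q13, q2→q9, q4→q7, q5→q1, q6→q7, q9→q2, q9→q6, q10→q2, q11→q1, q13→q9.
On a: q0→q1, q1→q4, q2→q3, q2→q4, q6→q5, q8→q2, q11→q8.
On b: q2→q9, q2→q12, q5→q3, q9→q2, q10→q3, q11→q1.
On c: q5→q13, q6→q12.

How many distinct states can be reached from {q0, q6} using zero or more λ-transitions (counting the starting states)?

7

Start with {q0, q6}.
From q0 via λ: add q1.
From q6 via λ: add q7.
From q1 via λ: add q13.
From q13 via λ: add q9.
From q9 via λ: add q2.
λ-closure = {q0, q1, q2, q6, q7, q9, q13}, which has 7 states.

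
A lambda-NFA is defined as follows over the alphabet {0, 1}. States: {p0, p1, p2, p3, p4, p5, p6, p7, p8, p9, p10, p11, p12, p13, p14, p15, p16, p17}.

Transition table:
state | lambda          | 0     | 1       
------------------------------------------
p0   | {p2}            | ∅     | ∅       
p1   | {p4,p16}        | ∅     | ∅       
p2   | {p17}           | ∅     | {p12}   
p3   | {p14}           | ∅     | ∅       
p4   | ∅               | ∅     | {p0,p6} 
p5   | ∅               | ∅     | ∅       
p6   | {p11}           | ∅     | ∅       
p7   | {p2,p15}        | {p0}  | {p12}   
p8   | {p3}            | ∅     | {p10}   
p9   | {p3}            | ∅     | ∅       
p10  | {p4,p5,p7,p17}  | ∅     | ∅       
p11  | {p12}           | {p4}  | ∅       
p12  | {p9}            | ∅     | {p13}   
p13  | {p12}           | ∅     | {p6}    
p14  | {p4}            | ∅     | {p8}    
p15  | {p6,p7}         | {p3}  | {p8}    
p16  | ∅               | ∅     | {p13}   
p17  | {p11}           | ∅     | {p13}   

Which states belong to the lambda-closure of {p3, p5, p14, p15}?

{p2, p3, p4, p5, p6, p7, p9, p11, p12, p14, p15, p17}

Start with {p3, p5, p14, p15}.
From p14 via lambda: add p4.
From p15 via lambda: add p6, p7.
From p6 via lambda: add p11.
From p7 via lambda: add p2.
From p2 via lambda: add p17.
From p11 via lambda: add p12.
From p12 via lambda: add p9.
No new states can be added; the closed set is {p2, p3, p4, p5, p6, p7, p9, p11, p12, p14, p15, p17}.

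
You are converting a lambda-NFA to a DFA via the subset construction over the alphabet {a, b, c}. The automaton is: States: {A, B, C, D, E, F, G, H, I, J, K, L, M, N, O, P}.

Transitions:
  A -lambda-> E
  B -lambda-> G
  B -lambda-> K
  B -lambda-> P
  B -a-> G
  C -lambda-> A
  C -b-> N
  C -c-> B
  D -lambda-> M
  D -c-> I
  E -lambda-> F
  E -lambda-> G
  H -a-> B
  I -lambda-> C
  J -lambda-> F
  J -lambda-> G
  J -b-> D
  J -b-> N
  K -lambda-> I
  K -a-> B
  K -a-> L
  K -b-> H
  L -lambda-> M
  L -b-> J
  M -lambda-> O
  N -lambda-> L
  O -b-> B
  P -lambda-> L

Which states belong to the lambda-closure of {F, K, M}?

Start with {F, K, M}.
From K via lambda: add I.
From M via lambda: add O.
From I via lambda: add C.
From C via lambda: add A.
From A via lambda: add E.
From E via lambda: add G.
No new states can be added; the closed set is {A, C, E, F, G, I, K, M, O}.

{A, C, E, F, G, I, K, M, O}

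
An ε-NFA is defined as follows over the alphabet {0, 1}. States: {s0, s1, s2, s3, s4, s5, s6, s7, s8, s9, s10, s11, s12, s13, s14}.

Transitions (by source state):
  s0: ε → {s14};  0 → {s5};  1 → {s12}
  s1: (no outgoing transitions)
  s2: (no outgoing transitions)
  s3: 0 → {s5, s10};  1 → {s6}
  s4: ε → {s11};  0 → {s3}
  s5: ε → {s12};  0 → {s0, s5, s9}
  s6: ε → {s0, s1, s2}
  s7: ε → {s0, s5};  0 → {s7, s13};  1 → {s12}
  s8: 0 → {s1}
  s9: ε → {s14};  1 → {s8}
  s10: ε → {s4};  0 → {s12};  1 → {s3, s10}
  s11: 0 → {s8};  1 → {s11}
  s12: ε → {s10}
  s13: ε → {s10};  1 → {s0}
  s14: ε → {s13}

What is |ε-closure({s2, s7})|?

Start with {s2, s7}.
From s7 via ε: add s0, s5.
From s0 via ε: add s14.
From s5 via ε: add s12.
From s12 via ε: add s10.
From s14 via ε: add s13.
From s10 via ε: add s4.
From s4 via ε: add s11.
ε-closure = {s0, s2, s4, s5, s7, s10, s11, s12, s13, s14}, which has 10 states.

10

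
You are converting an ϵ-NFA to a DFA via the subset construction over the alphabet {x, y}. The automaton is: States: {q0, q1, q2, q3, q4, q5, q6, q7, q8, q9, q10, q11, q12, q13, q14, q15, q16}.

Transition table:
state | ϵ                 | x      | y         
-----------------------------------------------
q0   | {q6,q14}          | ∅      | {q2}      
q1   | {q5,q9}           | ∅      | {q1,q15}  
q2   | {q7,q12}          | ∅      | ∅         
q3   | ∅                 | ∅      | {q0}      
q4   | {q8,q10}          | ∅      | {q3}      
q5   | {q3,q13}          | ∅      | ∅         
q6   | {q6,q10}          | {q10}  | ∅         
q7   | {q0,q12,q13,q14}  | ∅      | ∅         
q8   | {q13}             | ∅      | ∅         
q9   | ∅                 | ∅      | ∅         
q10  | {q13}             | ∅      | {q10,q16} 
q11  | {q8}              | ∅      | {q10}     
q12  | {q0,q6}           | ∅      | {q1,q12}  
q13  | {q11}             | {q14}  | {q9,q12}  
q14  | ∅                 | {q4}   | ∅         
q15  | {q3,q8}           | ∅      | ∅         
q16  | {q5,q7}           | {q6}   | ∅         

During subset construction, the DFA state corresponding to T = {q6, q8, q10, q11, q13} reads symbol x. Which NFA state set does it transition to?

q6 on x → {q10}.
q13 on x → {q14}.
No x-transition from q8, q10, q11.
Union after reading x: {q10, q14}.
Now take the ϵ-closure:
From q10 via ϵ: add q13.
From q13 via ϵ: add q11.
From q11 via ϵ: add q8.
No new states can be added; the closed set is {q8, q10, q11, q13, q14}.

{q8, q10, q11, q13, q14}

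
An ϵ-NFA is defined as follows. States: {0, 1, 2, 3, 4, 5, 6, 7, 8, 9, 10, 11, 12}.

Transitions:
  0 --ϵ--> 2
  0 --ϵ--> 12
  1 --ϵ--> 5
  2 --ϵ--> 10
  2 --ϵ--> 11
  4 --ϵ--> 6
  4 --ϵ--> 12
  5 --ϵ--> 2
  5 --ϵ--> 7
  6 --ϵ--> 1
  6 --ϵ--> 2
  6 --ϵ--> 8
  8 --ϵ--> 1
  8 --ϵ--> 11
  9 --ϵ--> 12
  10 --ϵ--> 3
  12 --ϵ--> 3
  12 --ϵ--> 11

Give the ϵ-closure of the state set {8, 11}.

Start with {8, 11}.
From 8 via ϵ: add 1.
From 1 via ϵ: add 5.
From 5 via ϵ: add 2, 7.
From 2 via ϵ: add 10.
From 10 via ϵ: add 3.
No new states can be added; the closed set is {1, 2, 3, 5, 7, 8, 10, 11}.

{1, 2, 3, 5, 7, 8, 10, 11}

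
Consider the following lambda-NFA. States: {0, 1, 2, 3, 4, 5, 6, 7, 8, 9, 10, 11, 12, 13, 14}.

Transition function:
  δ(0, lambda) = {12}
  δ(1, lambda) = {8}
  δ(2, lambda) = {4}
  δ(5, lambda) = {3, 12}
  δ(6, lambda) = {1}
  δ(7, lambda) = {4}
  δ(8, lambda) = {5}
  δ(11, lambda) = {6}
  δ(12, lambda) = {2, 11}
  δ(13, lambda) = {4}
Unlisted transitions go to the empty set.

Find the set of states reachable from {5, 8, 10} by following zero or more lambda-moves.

{1, 2, 3, 4, 5, 6, 8, 10, 11, 12}

Start with {5, 8, 10}.
From 5 via lambda: add 3, 12.
From 12 via lambda: add 2, 11.
From 2 via lambda: add 4.
From 11 via lambda: add 6.
From 6 via lambda: add 1.
No new states can be added; the closed set is {1, 2, 3, 4, 5, 6, 8, 10, 11, 12}.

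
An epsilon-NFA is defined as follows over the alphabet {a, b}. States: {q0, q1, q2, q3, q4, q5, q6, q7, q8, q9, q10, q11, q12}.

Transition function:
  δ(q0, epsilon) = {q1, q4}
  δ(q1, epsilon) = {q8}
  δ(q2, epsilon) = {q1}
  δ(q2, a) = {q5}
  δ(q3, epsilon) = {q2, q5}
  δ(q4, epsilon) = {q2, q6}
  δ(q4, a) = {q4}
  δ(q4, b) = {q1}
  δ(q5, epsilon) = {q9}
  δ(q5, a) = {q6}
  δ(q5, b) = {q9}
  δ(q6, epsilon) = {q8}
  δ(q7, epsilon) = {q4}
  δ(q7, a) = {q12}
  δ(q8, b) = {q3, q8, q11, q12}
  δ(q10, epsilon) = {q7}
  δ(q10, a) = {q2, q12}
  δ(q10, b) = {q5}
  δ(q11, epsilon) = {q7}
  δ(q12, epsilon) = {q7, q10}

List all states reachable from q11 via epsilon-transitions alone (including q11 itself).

{q1, q2, q4, q6, q7, q8, q11}

Start with {q11}.
From q11 via epsilon: add q7.
From q7 via epsilon: add q4.
From q4 via epsilon: add q2, q6.
From q2 via epsilon: add q1.
From q6 via epsilon: add q8.
No new states can be added; the closed set is {q1, q2, q4, q6, q7, q8, q11}.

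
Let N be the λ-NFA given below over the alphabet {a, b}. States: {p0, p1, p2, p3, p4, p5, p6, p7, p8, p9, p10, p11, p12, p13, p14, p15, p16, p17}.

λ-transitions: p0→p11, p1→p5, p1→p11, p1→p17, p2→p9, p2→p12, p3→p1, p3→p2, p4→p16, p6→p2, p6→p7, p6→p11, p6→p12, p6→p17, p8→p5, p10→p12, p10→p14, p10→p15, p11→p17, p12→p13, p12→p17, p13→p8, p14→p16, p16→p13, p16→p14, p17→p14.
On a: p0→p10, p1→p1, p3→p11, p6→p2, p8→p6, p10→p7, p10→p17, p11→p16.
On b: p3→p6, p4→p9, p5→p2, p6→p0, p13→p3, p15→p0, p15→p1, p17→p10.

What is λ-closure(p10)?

{p5, p8, p10, p12, p13, p14, p15, p16, p17}

Start with {p10}.
From p10 via λ: add p12, p14, p15.
From p12 via λ: add p13, p17.
From p14 via λ: add p16.
From p13 via λ: add p8.
From p8 via λ: add p5.
No new states can be added; the closed set is {p5, p8, p10, p12, p13, p14, p15, p16, p17}.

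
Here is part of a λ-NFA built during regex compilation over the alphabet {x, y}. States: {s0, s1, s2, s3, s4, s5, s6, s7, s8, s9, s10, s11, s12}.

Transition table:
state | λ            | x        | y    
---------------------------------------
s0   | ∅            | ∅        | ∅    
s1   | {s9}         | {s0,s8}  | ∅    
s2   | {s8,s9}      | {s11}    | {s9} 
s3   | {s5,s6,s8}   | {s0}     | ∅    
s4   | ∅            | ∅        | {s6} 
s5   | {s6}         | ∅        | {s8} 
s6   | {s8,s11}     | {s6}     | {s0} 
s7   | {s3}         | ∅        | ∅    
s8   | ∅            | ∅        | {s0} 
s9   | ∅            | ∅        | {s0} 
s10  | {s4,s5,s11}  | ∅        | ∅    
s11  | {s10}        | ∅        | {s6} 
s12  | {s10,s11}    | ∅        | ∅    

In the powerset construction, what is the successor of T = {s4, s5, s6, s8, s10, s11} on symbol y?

{s0, s4, s5, s6, s8, s10, s11}

s4 on y → {s6}.
s5 on y → {s8}.
s6 on y → {s0}.
s8 on y → {s0}.
s11 on y → {s6}.
No y-transition from s10.
Union after reading y: {s0, s6, s8}.
Now take the λ-closure:
From s6 via λ: add s11.
From s11 via λ: add s10.
From s10 via λ: add s4, s5.
No new states can be added; the closed set is {s0, s4, s5, s6, s8, s10, s11}.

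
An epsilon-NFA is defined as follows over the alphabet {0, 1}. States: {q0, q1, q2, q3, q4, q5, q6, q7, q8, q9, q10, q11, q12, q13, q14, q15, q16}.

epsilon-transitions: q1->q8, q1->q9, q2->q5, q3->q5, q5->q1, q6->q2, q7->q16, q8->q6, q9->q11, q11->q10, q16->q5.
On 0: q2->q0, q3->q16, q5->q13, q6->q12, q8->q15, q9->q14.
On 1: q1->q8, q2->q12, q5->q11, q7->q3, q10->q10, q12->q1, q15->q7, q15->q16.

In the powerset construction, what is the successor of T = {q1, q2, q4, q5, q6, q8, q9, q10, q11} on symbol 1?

q1 on 1 → {q8}.
q2 on 1 → {q12}.
q5 on 1 → {q11}.
q10 on 1 → {q10}.
No 1-transition from q4, q6, q8, q9, q11.
Union after reading 1: {q8, q10, q11, q12}.
Now take the epsilon-closure:
From q8 via epsilon: add q6.
From q6 via epsilon: add q2.
From q2 via epsilon: add q5.
From q5 via epsilon: add q1.
From q1 via epsilon: add q9.
No new states can be added; the closed set is {q1, q2, q5, q6, q8, q9, q10, q11, q12}.

{q1, q2, q5, q6, q8, q9, q10, q11, q12}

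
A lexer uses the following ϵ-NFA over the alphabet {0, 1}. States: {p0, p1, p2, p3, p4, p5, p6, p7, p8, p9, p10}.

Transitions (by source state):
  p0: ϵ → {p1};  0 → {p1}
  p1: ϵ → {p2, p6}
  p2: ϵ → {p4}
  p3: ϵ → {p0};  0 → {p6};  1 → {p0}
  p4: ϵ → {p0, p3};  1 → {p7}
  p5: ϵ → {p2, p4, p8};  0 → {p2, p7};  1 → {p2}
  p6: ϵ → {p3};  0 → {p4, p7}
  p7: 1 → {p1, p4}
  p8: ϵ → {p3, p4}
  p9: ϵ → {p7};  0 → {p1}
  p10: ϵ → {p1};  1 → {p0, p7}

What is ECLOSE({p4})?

{p0, p1, p2, p3, p4, p6}

Start with {p4}.
From p4 via ϵ: add p0, p3.
From p0 via ϵ: add p1.
From p1 via ϵ: add p2, p6.
No new states can be added; the closed set is {p0, p1, p2, p3, p4, p6}.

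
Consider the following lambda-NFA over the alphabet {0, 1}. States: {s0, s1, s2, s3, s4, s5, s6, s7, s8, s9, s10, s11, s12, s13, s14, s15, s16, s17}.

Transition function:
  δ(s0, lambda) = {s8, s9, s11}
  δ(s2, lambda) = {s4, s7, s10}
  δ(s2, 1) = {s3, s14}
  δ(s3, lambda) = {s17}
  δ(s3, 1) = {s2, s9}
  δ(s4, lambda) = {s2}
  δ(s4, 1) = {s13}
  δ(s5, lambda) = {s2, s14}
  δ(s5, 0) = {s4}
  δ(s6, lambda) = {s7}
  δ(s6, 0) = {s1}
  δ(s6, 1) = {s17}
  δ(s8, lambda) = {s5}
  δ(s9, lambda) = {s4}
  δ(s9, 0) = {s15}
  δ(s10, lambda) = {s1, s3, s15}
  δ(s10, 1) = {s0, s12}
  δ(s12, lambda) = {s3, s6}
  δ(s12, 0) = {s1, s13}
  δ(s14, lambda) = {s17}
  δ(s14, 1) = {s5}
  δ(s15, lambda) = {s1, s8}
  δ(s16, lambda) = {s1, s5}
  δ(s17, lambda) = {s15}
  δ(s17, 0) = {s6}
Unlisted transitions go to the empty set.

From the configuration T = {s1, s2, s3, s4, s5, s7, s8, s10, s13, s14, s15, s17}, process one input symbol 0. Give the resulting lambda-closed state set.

{s1, s2, s3, s4, s5, s6, s7, s8, s10, s14, s15, s17}

s5 on 0 → {s4}.
s17 on 0 → {s6}.
No 0-transition from s1, s2, s3, s4, s7, s8, s10, s13, s14, s15.
Union after reading 0: {s4, s6}.
Now take the lambda-closure:
From s4 via lambda: add s2.
From s6 via lambda: add s7.
From s2 via lambda: add s10.
From s10 via lambda: add s1, s3, s15.
From s3 via lambda: add s17.
From s15 via lambda: add s8.
From s8 via lambda: add s5.
From s5 via lambda: add s14.
No new states can be added; the closed set is {s1, s2, s3, s4, s5, s6, s7, s8, s10, s14, s15, s17}.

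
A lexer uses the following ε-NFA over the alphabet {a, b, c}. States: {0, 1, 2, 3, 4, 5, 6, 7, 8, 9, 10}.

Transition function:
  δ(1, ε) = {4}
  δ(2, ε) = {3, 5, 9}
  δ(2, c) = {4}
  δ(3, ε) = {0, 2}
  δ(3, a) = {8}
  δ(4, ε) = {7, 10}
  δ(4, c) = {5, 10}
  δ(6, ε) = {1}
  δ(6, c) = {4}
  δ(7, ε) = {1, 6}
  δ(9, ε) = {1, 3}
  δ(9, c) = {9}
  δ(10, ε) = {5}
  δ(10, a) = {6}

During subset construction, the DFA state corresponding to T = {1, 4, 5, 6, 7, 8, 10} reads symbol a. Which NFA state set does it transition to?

{1, 4, 5, 6, 7, 10}

10 on a → {6}.
No a-transition from 1, 4, 5, 6, 7, 8.
Union after reading a: {6}.
Now take the ε-closure:
From 6 via ε: add 1.
From 1 via ε: add 4.
From 4 via ε: add 7, 10.
From 10 via ε: add 5.
No new states can be added; the closed set is {1, 4, 5, 6, 7, 10}.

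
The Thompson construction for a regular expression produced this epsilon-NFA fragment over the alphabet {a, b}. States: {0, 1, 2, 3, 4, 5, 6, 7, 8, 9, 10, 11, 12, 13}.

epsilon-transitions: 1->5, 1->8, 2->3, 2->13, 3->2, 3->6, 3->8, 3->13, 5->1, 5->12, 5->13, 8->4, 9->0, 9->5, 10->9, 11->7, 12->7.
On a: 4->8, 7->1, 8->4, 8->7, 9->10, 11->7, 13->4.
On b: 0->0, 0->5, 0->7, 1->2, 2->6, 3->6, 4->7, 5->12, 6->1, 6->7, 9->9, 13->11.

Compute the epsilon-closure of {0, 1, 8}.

{0, 1, 4, 5, 7, 8, 12, 13}

Start with {0, 1, 8}.
From 1 via epsilon: add 5.
From 8 via epsilon: add 4.
From 5 via epsilon: add 12, 13.
From 12 via epsilon: add 7.
No new states can be added; the closed set is {0, 1, 4, 5, 7, 8, 12, 13}.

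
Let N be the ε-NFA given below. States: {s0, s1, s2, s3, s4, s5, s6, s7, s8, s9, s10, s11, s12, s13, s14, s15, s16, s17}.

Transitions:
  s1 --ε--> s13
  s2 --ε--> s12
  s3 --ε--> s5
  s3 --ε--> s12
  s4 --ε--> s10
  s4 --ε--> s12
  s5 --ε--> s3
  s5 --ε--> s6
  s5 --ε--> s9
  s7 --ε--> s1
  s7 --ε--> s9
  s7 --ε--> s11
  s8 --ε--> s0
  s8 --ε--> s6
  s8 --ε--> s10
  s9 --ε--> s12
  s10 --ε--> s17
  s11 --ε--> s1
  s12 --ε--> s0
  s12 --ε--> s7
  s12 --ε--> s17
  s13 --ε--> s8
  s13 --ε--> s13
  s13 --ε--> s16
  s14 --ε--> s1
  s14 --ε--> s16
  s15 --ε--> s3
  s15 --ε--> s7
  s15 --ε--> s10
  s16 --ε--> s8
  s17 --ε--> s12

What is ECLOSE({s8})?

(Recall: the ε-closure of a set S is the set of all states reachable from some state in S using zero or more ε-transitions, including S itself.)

Start with {s8}.
From s8 via ε: add s0, s6, s10.
From s10 via ε: add s17.
From s17 via ε: add s12.
From s12 via ε: add s7.
From s7 via ε: add s1, s9, s11.
From s1 via ε: add s13.
From s13 via ε: add s16.
No new states can be added; the closed set is {s0, s1, s6, s7, s8, s9, s10, s11, s12, s13, s16, s17}.

{s0, s1, s6, s7, s8, s9, s10, s11, s12, s13, s16, s17}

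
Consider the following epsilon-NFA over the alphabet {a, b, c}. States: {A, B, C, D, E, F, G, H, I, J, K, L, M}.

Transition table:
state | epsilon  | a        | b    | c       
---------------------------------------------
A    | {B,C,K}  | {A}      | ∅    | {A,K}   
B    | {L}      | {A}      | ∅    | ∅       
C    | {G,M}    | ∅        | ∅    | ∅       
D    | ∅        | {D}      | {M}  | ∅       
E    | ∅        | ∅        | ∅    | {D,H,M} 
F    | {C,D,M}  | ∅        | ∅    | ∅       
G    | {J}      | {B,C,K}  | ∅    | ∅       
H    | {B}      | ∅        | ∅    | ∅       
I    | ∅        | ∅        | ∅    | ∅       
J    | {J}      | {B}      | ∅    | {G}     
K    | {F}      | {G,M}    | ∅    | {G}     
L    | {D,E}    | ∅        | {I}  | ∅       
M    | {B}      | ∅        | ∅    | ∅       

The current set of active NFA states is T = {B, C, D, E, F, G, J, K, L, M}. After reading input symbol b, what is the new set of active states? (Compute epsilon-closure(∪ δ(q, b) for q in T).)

D on b → {M}.
L on b → {I}.
No b-transition from B, C, E, F, G, J, K, M.
Union after reading b: {I, M}.
Now take the epsilon-closure:
From M via epsilon: add B.
From B via epsilon: add L.
From L via epsilon: add D, E.
No new states can be added; the closed set is {B, D, E, I, L, M}.

{B, D, E, I, L, M}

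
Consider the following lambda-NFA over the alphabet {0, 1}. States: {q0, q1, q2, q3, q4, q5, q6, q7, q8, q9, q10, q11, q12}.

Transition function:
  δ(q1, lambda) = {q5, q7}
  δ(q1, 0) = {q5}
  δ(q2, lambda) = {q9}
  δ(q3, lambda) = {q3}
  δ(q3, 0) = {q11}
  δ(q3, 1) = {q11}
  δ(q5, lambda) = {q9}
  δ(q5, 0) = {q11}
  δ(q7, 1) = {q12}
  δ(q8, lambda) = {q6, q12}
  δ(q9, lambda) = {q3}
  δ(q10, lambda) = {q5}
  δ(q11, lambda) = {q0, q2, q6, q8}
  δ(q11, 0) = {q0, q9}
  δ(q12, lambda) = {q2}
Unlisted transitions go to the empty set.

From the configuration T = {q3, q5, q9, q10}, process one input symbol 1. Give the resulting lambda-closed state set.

{q0, q2, q3, q6, q8, q9, q11, q12}

q3 on 1 → {q11}.
No 1-transition from q5, q9, q10.
Union after reading 1: {q11}.
Now take the lambda-closure:
From q11 via lambda: add q0, q2, q6, q8.
From q2 via lambda: add q9.
From q8 via lambda: add q12.
From q9 via lambda: add q3.
No new states can be added; the closed set is {q0, q2, q3, q6, q8, q9, q11, q12}.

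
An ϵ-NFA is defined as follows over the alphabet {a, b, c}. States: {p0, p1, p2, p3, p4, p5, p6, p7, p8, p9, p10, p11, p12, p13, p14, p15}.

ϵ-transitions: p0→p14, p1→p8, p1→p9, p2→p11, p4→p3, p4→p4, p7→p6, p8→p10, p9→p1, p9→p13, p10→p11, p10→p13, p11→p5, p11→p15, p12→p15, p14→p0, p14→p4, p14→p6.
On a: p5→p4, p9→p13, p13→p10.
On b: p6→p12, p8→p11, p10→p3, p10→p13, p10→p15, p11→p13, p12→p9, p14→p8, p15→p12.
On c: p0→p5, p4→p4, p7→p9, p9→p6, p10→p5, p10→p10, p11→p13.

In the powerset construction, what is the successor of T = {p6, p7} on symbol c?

p7 on c → {p9}.
No c-transition from p6.
Union after reading c: {p9}.
Now take the ϵ-closure:
From p9 via ϵ: add p1, p13.
From p1 via ϵ: add p8.
From p8 via ϵ: add p10.
From p10 via ϵ: add p11.
From p11 via ϵ: add p5, p15.
No new states can be added; the closed set is {p1, p5, p8, p9, p10, p11, p13, p15}.

{p1, p5, p8, p9, p10, p11, p13, p15}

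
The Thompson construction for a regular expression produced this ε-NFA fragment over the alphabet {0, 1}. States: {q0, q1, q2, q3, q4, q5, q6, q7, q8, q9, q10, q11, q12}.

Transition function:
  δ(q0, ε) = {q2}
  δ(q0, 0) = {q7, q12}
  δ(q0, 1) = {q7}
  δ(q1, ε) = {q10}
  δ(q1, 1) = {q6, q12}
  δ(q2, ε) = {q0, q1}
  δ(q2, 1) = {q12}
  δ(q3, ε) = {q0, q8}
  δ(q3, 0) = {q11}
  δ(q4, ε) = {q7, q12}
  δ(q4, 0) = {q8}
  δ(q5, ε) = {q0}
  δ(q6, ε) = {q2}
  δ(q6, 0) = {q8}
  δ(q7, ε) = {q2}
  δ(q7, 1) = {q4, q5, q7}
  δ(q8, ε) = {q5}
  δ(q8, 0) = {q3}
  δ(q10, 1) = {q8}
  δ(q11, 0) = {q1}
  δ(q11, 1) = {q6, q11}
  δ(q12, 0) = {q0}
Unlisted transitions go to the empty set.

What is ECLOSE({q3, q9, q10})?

{q0, q1, q2, q3, q5, q8, q9, q10}

Start with {q3, q9, q10}.
From q3 via ε: add q0, q8.
From q0 via ε: add q2.
From q8 via ε: add q5.
From q2 via ε: add q1.
No new states can be added; the closed set is {q0, q1, q2, q3, q5, q8, q9, q10}.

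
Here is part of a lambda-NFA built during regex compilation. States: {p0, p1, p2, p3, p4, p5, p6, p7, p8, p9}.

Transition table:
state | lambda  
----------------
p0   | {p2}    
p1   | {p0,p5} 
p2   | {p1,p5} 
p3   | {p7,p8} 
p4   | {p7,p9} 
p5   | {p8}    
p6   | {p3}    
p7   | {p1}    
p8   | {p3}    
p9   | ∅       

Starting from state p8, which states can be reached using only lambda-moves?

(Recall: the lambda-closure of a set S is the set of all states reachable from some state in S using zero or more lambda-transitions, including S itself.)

Start with {p8}.
From p8 via lambda: add p3.
From p3 via lambda: add p7.
From p7 via lambda: add p1.
From p1 via lambda: add p0, p5.
From p0 via lambda: add p2.
No new states can be added; the closed set is {p0, p1, p2, p3, p5, p7, p8}.

{p0, p1, p2, p3, p5, p7, p8}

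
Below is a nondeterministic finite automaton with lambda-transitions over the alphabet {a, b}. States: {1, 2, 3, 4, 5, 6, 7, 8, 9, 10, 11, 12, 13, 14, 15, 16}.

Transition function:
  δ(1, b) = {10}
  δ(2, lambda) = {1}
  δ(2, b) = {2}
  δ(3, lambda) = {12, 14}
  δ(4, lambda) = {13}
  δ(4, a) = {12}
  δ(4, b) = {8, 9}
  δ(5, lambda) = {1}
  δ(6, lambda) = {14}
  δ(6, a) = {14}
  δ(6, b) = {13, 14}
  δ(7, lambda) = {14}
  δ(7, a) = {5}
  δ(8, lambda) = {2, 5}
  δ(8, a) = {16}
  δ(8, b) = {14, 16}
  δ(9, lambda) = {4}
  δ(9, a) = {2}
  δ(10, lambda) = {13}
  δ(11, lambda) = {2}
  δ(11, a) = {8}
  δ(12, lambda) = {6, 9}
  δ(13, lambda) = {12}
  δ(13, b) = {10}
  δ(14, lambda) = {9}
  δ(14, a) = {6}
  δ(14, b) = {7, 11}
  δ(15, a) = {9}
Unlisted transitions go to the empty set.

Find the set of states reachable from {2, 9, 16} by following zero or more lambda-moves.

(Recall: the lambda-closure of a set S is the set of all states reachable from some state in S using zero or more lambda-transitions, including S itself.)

Start with {2, 9, 16}.
From 2 via lambda: add 1.
From 9 via lambda: add 4.
From 4 via lambda: add 13.
From 13 via lambda: add 12.
From 12 via lambda: add 6.
From 6 via lambda: add 14.
No new states can be added; the closed set is {1, 2, 4, 6, 9, 12, 13, 14, 16}.

{1, 2, 4, 6, 9, 12, 13, 14, 16}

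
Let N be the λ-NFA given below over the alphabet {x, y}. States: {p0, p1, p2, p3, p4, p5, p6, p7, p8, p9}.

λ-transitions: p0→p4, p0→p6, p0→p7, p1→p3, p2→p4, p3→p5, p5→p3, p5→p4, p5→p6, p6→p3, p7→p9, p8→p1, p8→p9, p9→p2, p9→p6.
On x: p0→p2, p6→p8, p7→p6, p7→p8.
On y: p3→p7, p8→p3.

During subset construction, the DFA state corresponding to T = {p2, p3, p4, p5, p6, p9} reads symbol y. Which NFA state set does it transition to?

{p2, p3, p4, p5, p6, p7, p9}

p3 on y → {p7}.
No y-transition from p2, p4, p5, p6, p9.
Union after reading y: {p7}.
Now take the λ-closure:
From p7 via λ: add p9.
From p9 via λ: add p2, p6.
From p2 via λ: add p4.
From p6 via λ: add p3.
From p3 via λ: add p5.
No new states can be added; the closed set is {p2, p3, p4, p5, p6, p7, p9}.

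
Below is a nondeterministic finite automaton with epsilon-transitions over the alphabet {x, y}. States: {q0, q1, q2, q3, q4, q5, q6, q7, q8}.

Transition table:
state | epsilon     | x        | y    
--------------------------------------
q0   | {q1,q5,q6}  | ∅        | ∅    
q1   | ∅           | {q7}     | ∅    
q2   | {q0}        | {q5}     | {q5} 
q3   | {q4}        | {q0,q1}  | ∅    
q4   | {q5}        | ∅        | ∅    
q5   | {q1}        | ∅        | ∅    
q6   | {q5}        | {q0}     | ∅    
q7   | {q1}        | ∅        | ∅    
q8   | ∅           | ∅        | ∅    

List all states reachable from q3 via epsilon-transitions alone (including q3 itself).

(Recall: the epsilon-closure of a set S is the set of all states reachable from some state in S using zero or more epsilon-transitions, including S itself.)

{q1, q3, q4, q5}

Start with {q3}.
From q3 via epsilon: add q4.
From q4 via epsilon: add q5.
From q5 via epsilon: add q1.
No new states can be added; the closed set is {q1, q3, q4, q5}.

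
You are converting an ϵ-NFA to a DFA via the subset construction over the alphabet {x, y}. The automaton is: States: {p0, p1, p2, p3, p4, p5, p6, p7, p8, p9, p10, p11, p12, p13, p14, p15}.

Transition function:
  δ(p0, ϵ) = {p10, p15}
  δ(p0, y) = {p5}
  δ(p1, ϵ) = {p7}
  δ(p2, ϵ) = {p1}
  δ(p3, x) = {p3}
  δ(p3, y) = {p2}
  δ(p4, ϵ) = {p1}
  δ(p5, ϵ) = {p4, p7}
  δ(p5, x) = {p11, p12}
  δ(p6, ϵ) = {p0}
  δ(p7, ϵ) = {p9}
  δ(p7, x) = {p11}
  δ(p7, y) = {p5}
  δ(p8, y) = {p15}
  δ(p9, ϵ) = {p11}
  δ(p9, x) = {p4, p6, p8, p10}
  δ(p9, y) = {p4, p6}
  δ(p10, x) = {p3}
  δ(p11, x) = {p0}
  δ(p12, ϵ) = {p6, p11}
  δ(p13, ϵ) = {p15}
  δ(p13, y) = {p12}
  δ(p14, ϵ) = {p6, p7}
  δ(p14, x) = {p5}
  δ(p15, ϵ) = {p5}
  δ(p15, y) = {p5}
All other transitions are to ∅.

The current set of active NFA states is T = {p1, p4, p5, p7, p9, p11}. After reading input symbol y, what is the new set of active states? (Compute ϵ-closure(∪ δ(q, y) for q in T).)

p7 on y → {p5}.
p9 on y → {p4, p6}.
No y-transition from p1, p4, p5, p11.
Union after reading y: {p4, p5, p6}.
Now take the ϵ-closure:
From p4 via ϵ: add p1.
From p5 via ϵ: add p7.
From p6 via ϵ: add p0.
From p0 via ϵ: add p10, p15.
From p7 via ϵ: add p9.
From p9 via ϵ: add p11.
No new states can be added; the closed set is {p0, p1, p4, p5, p6, p7, p9, p10, p11, p15}.

{p0, p1, p4, p5, p6, p7, p9, p10, p11, p15}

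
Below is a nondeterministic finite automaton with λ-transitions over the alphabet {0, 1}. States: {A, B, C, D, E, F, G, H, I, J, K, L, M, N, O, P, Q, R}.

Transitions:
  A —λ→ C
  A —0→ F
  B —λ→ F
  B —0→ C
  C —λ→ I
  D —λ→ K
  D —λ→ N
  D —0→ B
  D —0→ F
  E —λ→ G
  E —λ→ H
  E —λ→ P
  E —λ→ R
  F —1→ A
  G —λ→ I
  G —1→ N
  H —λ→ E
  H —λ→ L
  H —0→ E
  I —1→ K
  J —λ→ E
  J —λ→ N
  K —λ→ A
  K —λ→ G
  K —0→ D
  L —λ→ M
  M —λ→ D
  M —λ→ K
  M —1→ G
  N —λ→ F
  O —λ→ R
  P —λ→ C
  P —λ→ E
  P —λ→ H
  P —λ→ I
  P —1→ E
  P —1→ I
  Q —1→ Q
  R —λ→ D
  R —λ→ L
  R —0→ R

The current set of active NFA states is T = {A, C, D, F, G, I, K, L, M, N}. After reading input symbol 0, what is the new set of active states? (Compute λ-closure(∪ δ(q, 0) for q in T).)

A on 0 → {F}.
D on 0 → {B, F}.
K on 0 → {D}.
No 0-transition from C, F, G, I, L, M, N.
Union after reading 0: {B, D, F}.
Now take the λ-closure:
From D via λ: add K, N.
From K via λ: add A, G.
From A via λ: add C.
From G via λ: add I.
No new states can be added; the closed set is {A, B, C, D, F, G, I, K, N}.

{A, B, C, D, F, G, I, K, N}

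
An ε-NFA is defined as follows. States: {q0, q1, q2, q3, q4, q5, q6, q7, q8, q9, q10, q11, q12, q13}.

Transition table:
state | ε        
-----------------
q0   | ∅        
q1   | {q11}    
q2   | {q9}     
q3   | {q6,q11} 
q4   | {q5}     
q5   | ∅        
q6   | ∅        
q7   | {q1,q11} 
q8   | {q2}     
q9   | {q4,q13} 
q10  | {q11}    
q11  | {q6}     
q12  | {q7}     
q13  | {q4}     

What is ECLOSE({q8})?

Start with {q8}.
From q8 via ε: add q2.
From q2 via ε: add q9.
From q9 via ε: add q4, q13.
From q4 via ε: add q5.
No new states can be added; the closed set is {q2, q4, q5, q8, q9, q13}.

{q2, q4, q5, q8, q9, q13}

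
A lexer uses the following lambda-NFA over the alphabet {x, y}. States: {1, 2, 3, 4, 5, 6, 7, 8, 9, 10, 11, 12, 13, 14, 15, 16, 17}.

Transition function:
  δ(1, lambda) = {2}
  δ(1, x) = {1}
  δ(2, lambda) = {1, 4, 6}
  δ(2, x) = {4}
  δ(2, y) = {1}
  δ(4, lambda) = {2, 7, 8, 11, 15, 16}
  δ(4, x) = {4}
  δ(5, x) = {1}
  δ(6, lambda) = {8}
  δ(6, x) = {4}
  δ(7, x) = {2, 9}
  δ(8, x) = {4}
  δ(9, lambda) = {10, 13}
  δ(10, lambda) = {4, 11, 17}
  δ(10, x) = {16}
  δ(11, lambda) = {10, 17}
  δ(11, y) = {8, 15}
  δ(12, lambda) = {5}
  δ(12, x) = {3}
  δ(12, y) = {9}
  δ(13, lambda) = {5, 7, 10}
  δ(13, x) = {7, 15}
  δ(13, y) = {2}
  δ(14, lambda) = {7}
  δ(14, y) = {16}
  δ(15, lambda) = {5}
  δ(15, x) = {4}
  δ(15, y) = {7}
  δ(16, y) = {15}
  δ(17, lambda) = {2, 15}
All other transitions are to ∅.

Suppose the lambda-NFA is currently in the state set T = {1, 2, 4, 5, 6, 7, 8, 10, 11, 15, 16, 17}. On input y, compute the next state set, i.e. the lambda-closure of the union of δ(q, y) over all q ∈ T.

{1, 2, 4, 5, 6, 7, 8, 10, 11, 15, 16, 17}

2 on y → {1}.
11 on y → {8, 15}.
15 on y → {7}.
16 on y → {15}.
No y-transition from 1, 4, 5, 6, 7, 8, 10, 17.
Union after reading y: {1, 7, 8, 15}.
Now take the lambda-closure:
From 1 via lambda: add 2.
From 15 via lambda: add 5.
From 2 via lambda: add 4, 6.
From 4 via lambda: add 11, 16.
From 11 via lambda: add 10, 17.
No new states can be added; the closed set is {1, 2, 4, 5, 6, 7, 8, 10, 11, 15, 16, 17}.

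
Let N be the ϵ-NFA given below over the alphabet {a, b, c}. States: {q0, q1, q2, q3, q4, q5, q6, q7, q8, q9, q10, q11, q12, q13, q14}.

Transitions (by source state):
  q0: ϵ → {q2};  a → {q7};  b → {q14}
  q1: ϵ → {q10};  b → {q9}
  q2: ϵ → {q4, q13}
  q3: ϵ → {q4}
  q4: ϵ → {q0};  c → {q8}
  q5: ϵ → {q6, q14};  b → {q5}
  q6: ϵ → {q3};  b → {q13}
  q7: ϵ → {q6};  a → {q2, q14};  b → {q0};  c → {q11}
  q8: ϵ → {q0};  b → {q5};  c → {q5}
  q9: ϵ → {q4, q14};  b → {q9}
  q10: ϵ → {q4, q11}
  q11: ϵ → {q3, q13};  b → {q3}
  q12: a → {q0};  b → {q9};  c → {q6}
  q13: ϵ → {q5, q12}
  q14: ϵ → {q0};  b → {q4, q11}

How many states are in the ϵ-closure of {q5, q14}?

9

Start with {q5, q14}.
From q5 via ϵ: add q6.
From q14 via ϵ: add q0.
From q0 via ϵ: add q2.
From q6 via ϵ: add q3.
From q2 via ϵ: add q4, q13.
From q13 via ϵ: add q12.
ϵ-closure = {q0, q2, q3, q4, q5, q6, q12, q13, q14}, which has 9 states.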